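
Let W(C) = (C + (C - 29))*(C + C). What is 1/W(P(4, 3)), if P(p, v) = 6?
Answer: -1/204 ≈ -0.0049020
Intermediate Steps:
W(C) = 2*C*(-29 + 2*C) (W(C) = (C + (-29 + C))*(2*C) = (-29 + 2*C)*(2*C) = 2*C*(-29 + 2*C))
1/W(P(4, 3)) = 1/(2*6*(-29 + 2*6)) = 1/(2*6*(-29 + 12)) = 1/(2*6*(-17)) = 1/(-204) = -1/204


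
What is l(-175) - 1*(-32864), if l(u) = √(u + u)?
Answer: 32864 + 5*I*√14 ≈ 32864.0 + 18.708*I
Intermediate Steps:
l(u) = √2*√u (l(u) = √(2*u) = √2*√u)
l(-175) - 1*(-32864) = √2*√(-175) - 1*(-32864) = √2*(5*I*√7) + 32864 = 5*I*√14 + 32864 = 32864 + 5*I*√14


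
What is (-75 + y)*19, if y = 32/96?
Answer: -4256/3 ≈ -1418.7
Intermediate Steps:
y = 1/3 (y = 32*(1/96) = 1/3 ≈ 0.33333)
(-75 + y)*19 = (-75 + 1/3)*19 = -224/3*19 = -4256/3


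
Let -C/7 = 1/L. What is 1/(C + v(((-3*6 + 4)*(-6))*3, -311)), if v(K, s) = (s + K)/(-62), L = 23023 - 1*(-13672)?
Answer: 2275090/2164571 ≈ 1.0511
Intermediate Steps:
L = 36695 (L = 23023 + 13672 = 36695)
v(K, s) = -K/62 - s/62 (v(K, s) = (K + s)*(-1/62) = -K/62 - s/62)
C = -7/36695 ≈ -0.00019076
1/(C + v(((-3*6 + 4)*(-6))*3, -311)) = 1/(-7/36695 + (-(-3*6 + 4)*(-6)*3/62 - 1/62*(-311))) = 1/(-7/36695 + (-(-18 + 4)*(-6)*3/62 + 311/62)) = 1/(-7/36695 + (-(-14*(-6))*3/62 + 311/62)) = 1/(-7/36695 + (-42*3/31 + 311/62)) = 1/(-7/36695 + (-1/62*252 + 311/62)) = 1/(-7/36695 + (-126/31 + 311/62)) = 1/(-7/36695 + 59/62) = 1/(2164571/2275090) = 2275090/2164571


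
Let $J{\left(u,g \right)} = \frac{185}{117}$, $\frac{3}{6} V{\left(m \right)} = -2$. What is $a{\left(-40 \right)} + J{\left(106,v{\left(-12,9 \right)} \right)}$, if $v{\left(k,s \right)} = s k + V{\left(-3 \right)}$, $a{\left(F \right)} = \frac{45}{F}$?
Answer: $\frac{427}{936} \approx 0.4562$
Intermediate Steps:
$V{\left(m \right)} = -4$ ($V{\left(m \right)} = 2 \left(-2\right) = -4$)
$v{\left(k,s \right)} = -4 + k s$ ($v{\left(k,s \right)} = s k - 4 = k s - 4 = -4 + k s$)
$J{\left(u,g \right)} = \frac{185}{117}$ ($J{\left(u,g \right)} = 185 \cdot \frac{1}{117} = \frac{185}{117}$)
$a{\left(-40 \right)} + J{\left(106,v{\left(-12,9 \right)} \right)} = \frac{45}{-40} + \frac{185}{117} = 45 \left(- \frac{1}{40}\right) + \frac{185}{117} = - \frac{9}{8} + \frac{185}{117} = \frac{427}{936}$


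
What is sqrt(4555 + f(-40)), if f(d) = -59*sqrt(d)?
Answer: sqrt(4555 - 118*I*sqrt(10)) ≈ 67.547 - 2.7621*I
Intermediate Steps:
sqrt(4555 + f(-40)) = sqrt(4555 - 118*I*sqrt(10))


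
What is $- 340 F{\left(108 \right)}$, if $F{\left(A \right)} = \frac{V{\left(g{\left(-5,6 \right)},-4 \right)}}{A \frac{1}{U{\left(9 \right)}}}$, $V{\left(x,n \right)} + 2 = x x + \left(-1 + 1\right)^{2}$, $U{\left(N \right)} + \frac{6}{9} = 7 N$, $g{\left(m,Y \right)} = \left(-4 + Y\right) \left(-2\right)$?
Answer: $- \frac{222530}{81} \approx -2747.3$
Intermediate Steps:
$g{\left(m,Y \right)} = 8 - 2 Y$
$U{\left(N \right)} = - \frac{2}{3} + 7 N$
$V{\left(x,n \right)} = -2 + x^{2}$ ($V{\left(x,n \right)} = -2 + \left(x x + \left(-1 + 1\right)^{2}\right) = -2 + \left(x^{2} + 0^{2}\right) = -2 + \left(x^{2} + 0\right) = -2 + x^{2}$)
$F{\left(A \right)} = \frac{2618}{3 A}$ ($F{\left(A \right)} = \frac{-2 + \left(8 - 12\right)^{2}}{A \frac{1}{- \frac{2}{3} + 7 \cdot 9}} = \frac{-2 + \left(8 - 12\right)^{2}}{A \frac{1}{- \frac{2}{3} + 63}} = \frac{-2 + \left(-4\right)^{2}}{A \frac{1}{\frac{187}{3}}} = \frac{-2 + 16}{A \frac{3}{187}} = \frac{14}{\frac{3}{187} A} = 14 \frac{187}{3 A} = \frac{2618}{3 A}$)
$- 340 F{\left(108 \right)} = - 340 \frac{2618}{3 \cdot 108} = - 340 \cdot \frac{2618}{3} \cdot \frac{1}{108} = \left(-340\right) \frac{1309}{162} = - \frac{222530}{81}$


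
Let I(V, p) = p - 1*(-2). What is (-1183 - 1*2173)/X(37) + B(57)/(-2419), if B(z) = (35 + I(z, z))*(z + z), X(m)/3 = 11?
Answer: -8471792/79827 ≈ -106.13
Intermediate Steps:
X(m) = 33 (X(m) = 3*11 = 33)
I(V, p) = 2 + p (I(V, p) = p + 2 = 2 + p)
B(z) = 2*z*(37 + z) (B(z) = (35 + (2 + z))*(z + z) = (37 + z)*(2*z) = 2*z*(37 + z))
(-1183 - 1*2173)/X(37) + B(57)/(-2419) = (-1183 - 1*2173)/33 + (2*57*(37 + 57))/(-2419) = (-1183 - 2173)*(1/33) + (2*57*94)*(-1/2419) = -3356*1/33 + 10716*(-1/2419) = -3356/33 - 10716/2419 = -8471792/79827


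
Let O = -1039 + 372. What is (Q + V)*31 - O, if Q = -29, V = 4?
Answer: -108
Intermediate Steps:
O = -667
(Q + V)*31 - O = (-29 + 4)*31 - 1*(-667) = -25*31 + 667 = -775 + 667 = -108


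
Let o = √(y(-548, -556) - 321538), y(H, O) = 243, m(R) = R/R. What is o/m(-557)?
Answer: I*√321295 ≈ 566.83*I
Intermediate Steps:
m(R) = 1
o = I*√321295 (o = √(243 - 321538) = √(-321295) = I*√321295 ≈ 566.83*I)
o/m(-557) = (I*√321295)/1 = (I*√321295)*1 = I*√321295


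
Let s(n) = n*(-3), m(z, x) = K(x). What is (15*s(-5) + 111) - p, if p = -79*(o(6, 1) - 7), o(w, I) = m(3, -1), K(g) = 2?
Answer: -59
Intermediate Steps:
m(z, x) = 2
o(w, I) = 2
s(n) = -3*n
p = 395 (p = -79*(2 - 7) = -79*(-5) = 395)
(15*s(-5) + 111) - p = (15*(-3*(-5)) + 111) - 1*395 = (15*15 + 111) - 395 = (225 + 111) - 395 = 336 - 395 = -59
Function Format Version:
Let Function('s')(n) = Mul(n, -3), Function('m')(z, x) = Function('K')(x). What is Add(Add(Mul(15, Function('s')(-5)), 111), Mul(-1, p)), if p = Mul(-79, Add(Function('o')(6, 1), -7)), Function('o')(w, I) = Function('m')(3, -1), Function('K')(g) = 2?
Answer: -59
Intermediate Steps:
Function('m')(z, x) = 2
Function('o')(w, I) = 2
Function('s')(n) = Mul(-3, n)
p = 395 (p = Mul(-79, Add(2, -7)) = Mul(-79, -5) = 395)
Add(Add(Mul(15, Function('s')(-5)), 111), Mul(-1, p)) = Add(Add(Mul(15, Mul(-3, -5)), 111), Mul(-1, 395)) = Add(Add(Mul(15, 15), 111), -395) = Add(Add(225, 111), -395) = Add(336, -395) = -59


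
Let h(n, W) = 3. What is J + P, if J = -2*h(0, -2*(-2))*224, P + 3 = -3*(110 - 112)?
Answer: -1341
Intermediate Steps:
P = 3 (P = -3 - 3*(110 - 112) = -3 - 3*(-2) = -3 + 6 = 3)
J = -1344 (J = -2*3*224 = -6*224 = -1344)
J + P = -1344 + 3 = -1341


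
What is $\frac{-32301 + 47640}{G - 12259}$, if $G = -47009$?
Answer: $- \frac{5113}{19756} \approx -0.25881$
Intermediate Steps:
$\frac{-32301 + 47640}{G - 12259} = \frac{-32301 + 47640}{-47009 - 12259} = \frac{15339}{-59268} = 15339 \left(- \frac{1}{59268}\right) = - \frac{5113}{19756}$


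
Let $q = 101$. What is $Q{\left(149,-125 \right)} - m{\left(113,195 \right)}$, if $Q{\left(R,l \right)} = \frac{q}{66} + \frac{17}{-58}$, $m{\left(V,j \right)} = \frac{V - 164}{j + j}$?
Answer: $\frac{170189}{124410} \approx 1.368$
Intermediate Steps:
$m{\left(V,j \right)} = \frac{-164 + V}{2 j}$
$Q{\left(R,l \right)} = \frac{1184}{957}$ ($Q{\left(R,l \right)} = \frac{101}{66} + \frac{17}{-58} = 101 \cdot \frac{1}{66} + 17 \left(- \frac{1}{58}\right) = \frac{101}{66} - \frac{17}{58} = \frac{1184}{957}$)
$Q{\left(149,-125 \right)} - m{\left(113,195 \right)} = \frac{1184}{957} - \frac{-164 + 113}{2 \cdot 195} = \frac{1184}{957} - \frac{1}{2} \cdot \frac{1}{195} \left(-51\right) = \frac{1184}{957} - - \frac{17}{130} = \frac{1184}{957} + \frac{17}{130} = \frac{170189}{124410}$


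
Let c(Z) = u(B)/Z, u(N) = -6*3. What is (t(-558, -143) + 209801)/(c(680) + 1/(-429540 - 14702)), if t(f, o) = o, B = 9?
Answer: -15833611170120/1999259 ≈ -7.9197e+6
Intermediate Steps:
u(N) = -18
c(Z) = -18/Z
(t(-558, -143) + 209801)/(c(680) + 1/(-429540 - 14702)) = (-143 + 209801)/(-18/680 + 1/(-429540 - 14702)) = 209658/(-18*1/680 + 1/(-444242)) = 209658/(-9/340 - 1/444242) = 209658/(-1999259/75521140) = 209658*(-75521140/1999259) = -15833611170120/1999259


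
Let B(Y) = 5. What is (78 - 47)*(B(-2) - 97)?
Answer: -2852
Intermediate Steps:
(78 - 47)*(B(-2) - 97) = (78 - 47)*(5 - 97) = 31*(-92) = -2852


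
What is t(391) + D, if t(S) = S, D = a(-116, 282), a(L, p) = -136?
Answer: 255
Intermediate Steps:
D = -136
t(391) + D = 391 - 136 = 255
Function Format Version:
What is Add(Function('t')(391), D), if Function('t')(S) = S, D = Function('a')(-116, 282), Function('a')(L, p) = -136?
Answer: 255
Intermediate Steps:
D = -136
Add(Function('t')(391), D) = Add(391, -136) = 255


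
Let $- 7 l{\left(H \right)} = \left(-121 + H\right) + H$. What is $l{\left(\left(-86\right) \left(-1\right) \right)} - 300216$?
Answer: $- \frac{2101563}{7} \approx -3.0022 \cdot 10^{5}$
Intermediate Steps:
$l{\left(H \right)} = \frac{121}{7} - \frac{2 H}{7}$ ($l{\left(H \right)} = - \frac{\left(-121 + H\right) + H}{7} = - \frac{-121 + 2 H}{7} = \frac{121}{7} - \frac{2 H}{7}$)
$l{\left(\left(-86\right) \left(-1\right) \right)} - 300216 = \left(\frac{121}{7} - \frac{2 \left(\left(-86\right) \left(-1\right)\right)}{7}\right) - 300216 = \left(\frac{121}{7} - \frac{172}{7}\right) - 300216 = - \frac{51}{7} - 300216 = - \frac{2101563}{7}$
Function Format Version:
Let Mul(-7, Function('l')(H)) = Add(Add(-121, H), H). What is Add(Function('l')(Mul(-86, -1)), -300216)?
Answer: Rational(-2101563, 7) ≈ -3.0022e+5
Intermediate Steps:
Function('l')(H) = Add(Rational(121, 7), Mul(Rational(-2, 7), H)) (Function('l')(H) = Mul(Rational(-1, 7), Add(Add(-121, H), H)) = Mul(Rational(-1, 7), Add(-121, Mul(2, H))) = Add(Rational(121, 7), Mul(Rational(-2, 7), H)))
Add(Function('l')(Mul(-86, -1)), -300216) = Add(Add(Rational(121, 7), Mul(Rational(-2, 7), Mul(-86, -1))), -300216) = Add(Add(Rational(121, 7), Mul(Rational(-2, 7), 86)), -300216) = Add(Add(Rational(121, 7), Rational(-172, 7)), -300216) = Add(Rational(-51, 7), -300216) = Rational(-2101563, 7)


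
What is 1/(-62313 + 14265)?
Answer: -1/48048 ≈ -2.0813e-5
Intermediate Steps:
1/(-62313 + 14265) = 1/(-48048) = -1/48048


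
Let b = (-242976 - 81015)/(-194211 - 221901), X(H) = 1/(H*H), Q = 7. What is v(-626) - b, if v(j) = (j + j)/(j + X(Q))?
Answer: 5196621011/4254467792 ≈ 1.2215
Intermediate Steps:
X(H) = H**(-2) (X(H) = 1/(H**2) = H**(-2))
b = 107997/138704 (b = -323991/(-416112) = -323991*(-1/416112) = 107997/138704 ≈ 0.77861)
v(j) = 2*j/(1/49 + j) (v(j) = (j + j)/(j + 7**(-2)) = (2*j)/(j + 1/49) = (2*j)/(1/49 + j) = 2*j/(1/49 + j))
v(-626) - b = 98*(-626)/(1 + 49*(-626)) - 1*107997/138704 = 98*(-626)/(1 - 30674) - 107997/138704 = 98*(-626)/(-30673) - 107997/138704 = 98*(-626)*(-1/30673) - 107997/138704 = 61348/30673 - 107997/138704 = 5196621011/4254467792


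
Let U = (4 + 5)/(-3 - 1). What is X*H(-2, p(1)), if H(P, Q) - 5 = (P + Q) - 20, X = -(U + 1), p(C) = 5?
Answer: -15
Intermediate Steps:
U = -9/4 (U = 9/(-4) = 9*(-¼) = -9/4 ≈ -2.2500)
X = 5/4 (X = -(-9/4 + 1) = -1*(-5/4) = 5/4 ≈ 1.2500)
H(P, Q) = -15 + P + Q (H(P, Q) = 5 + ((P + Q) - 20) = 5 + (-20 + P + Q) = -15 + P + Q)
X*H(-2, p(1)) = 5*(-15 - 2 + 5)/4 = (5/4)*(-12) = -15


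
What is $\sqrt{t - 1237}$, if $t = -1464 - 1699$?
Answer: $20 i \sqrt{11} \approx 66.333 i$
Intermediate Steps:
$t = -3163$ ($t = -1464 - 1699 = -3163$)
$\sqrt{t - 1237} = \sqrt{-3163 - 1237} = \sqrt{-4400} = 20 i \sqrt{11}$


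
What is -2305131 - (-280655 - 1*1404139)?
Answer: -620337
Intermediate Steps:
-2305131 - (-280655 - 1*1404139) = -2305131 - (-280655 - 1404139) = -2305131 - 1*(-1684794) = -2305131 + 1684794 = -620337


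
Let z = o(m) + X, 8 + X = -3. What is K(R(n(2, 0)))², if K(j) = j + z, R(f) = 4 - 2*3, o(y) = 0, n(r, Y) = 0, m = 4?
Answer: 169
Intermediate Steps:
X = -11 (X = -8 - 3 = -11)
z = -11 (z = 0 - 11 = -11)
R(f) = -2 (R(f) = 4 - 6 = -2)
K(j) = -11 + j (K(j) = j - 11 = -11 + j)
K(R(n(2, 0)))² = (-11 - 2)² = (-13)² = 169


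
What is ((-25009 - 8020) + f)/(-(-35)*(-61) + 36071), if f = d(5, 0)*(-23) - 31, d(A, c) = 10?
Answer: -16645/16968 ≈ -0.98096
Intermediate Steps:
f = -261 (f = 10*(-23) - 31 = -230 - 31 = -261)
((-25009 - 8020) + f)/(-(-35)*(-61) + 36071) = ((-25009 - 8020) - 261)/(-(-35)*(-61) + 36071) = (-33029 - 261)/(-1*2135 + 36071) = -33290/(-2135 + 36071) = -33290/33936 = -33290*1/33936 = -16645/16968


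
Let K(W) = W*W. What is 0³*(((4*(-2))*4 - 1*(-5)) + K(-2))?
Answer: 0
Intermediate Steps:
K(W) = W²
0³*(((4*(-2))*4 - 1*(-5)) + K(-2)) = 0³*(((4*(-2))*4 - 1*(-5)) + (-2)²) = 0*((-8*4 + 5) + 4) = 0*((-32 + 5) + 4) = 0*(-27 + 4) = 0*(-23) = 0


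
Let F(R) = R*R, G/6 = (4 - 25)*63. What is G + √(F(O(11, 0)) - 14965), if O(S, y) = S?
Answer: -7938 + 2*I*√3711 ≈ -7938.0 + 121.84*I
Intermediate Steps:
G = -7938 (G = 6*((4 - 25)*63) = 6*(-21*63) = 6*(-1323) = -7938)
F(R) = R²
G + √(F(O(11, 0)) - 14965) = -7938 + √(11² - 14965) = -7938 + √(121 - 14965) = -7938 + √(-14844) = -7938 + 2*I*√3711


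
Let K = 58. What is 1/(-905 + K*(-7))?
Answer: -1/1311 ≈ -0.00076278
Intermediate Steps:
1/(-905 + K*(-7)) = 1/(-905 + 58*(-7)) = 1/(-905 - 406) = 1/(-1311) = -1/1311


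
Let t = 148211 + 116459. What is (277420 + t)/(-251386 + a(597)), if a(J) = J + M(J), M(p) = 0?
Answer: -542090/250789 ≈ -2.1615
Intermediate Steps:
t = 264670
a(J) = J (a(J) = J + 0 = J)
(277420 + t)/(-251386 + a(597)) = (277420 + 264670)/(-251386 + 597) = 542090/(-250789) = 542090*(-1/250789) = -542090/250789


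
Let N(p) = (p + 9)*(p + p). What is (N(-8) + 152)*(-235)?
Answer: -31960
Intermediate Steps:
N(p) = 2*p*(9 + p) (N(p) = (9 + p)*(2*p) = 2*p*(9 + p))
(N(-8) + 152)*(-235) = (2*(-8)*(9 - 8) + 152)*(-235) = (2*(-8)*1 + 152)*(-235) = (-16 + 152)*(-235) = 136*(-235) = -31960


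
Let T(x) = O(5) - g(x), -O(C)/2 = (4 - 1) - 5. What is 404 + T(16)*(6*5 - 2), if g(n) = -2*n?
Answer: 1412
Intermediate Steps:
O(C) = 4 (O(C) = -2*((4 - 1) - 5) = -2*(3 - 5) = -2*(-2) = 4)
T(x) = 4 + 2*x (T(x) = 4 - (-2)*x = 4 + 2*x)
404 + T(16)*(6*5 - 2) = 404 + (4 + 2*16)*(6*5 - 2) = 404 + (4 + 32)*(30 - 2) = 404 + 36*28 = 404 + 1008 = 1412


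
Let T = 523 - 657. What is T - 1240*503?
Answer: -623854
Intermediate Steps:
T = -134
T - 1240*503 = -134 - 1240*503 = -134 - 623720 = -623854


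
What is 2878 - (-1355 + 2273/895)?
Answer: 3786262/895 ≈ 4230.5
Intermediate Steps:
2878 - (-1355 + 2273/895) = 2878 - 1*(-1210452/895) = 2878 + 1210452/895 = 3786262/895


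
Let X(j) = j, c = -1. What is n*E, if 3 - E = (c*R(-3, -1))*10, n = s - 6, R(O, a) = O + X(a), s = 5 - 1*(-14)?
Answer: -481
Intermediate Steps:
s = 19 (s = 5 + 14 = 19)
R(O, a) = O + a
n = 13 (n = 19 - 6 = 13)
E = -37 (E = 3 - (-(-3 - 1))*10 = 3 - (-1*(-4))*10 = 3 - 4*10 = 3 - 1*40 = 3 - 40 = -37)
n*E = 13*(-37) = -481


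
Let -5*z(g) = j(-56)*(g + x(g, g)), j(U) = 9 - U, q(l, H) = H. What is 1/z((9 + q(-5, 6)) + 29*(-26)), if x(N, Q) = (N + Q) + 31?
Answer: 1/28418 ≈ 3.5189e-5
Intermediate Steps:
x(N, Q) = 31 + N + Q
z(g) = -403 - 39*g (z(g) = -(9 - 1*(-56))*(g + (31 + g + g))/5 = -(9 + 56)*(g + (31 + 2*g))/5 = -13*(31 + 3*g) = -(2015 + 195*g)/5 = -403 - 39*g)
1/z((9 + q(-5, 6)) + 29*(-26)) = 1/(-403 - 39*((9 + 6) + 29*(-26))) = 1/(-403 - 39*(15 - 754)) = 1/(-403 - 39*(-739)) = 1/(-403 + 28821) = 1/28418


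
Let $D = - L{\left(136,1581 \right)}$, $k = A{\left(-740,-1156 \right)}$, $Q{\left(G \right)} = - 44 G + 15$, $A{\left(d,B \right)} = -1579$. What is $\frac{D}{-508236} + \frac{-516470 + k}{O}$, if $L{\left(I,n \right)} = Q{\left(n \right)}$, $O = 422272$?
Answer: $- \frac{24388312241}{17884486016} \approx -1.3637$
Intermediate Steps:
$Q{\left(G \right)} = 15 - 44 G$
$k = -1579$
$L{\left(I,n \right)} = 15 - 44 n$
$D = 69549$ ($D = - (15 - 69564) = \left(-1\right) \left(-69549\right) = 69549$)
$\frac{D}{-508236} + \frac{-516470 + k}{O} = \frac{69549}{-508236} + \frac{-516470 - 1579}{422272} = 69549 \left(- \frac{1}{508236}\right) - \frac{518049}{422272} = - \frac{23183}{169412} - \frac{518049}{422272} = - \frac{24388312241}{17884486016}$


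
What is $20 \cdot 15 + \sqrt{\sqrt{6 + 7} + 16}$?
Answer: $300 + \sqrt{16 + \sqrt{13}} \approx 304.43$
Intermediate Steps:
$20 \cdot 15 + \sqrt{\sqrt{6 + 7} + 16} = 300 + \sqrt{\sqrt{13} + 16} = 300 + \sqrt{16 + \sqrt{13}}$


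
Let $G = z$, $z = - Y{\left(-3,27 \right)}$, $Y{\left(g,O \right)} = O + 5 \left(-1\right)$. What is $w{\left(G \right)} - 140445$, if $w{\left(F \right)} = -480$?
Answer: $-140925$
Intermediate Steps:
$Y{\left(g,O \right)} = -5 + O$ ($Y{\left(g,O \right)} = O - 5 = -5 + O$)
$z = -22$ ($z = - (-5 + 27) = \left(-1\right) 22 = -22$)
$G = -22$
$w{\left(G \right)} - 140445 = -480 - 140445 = -140925$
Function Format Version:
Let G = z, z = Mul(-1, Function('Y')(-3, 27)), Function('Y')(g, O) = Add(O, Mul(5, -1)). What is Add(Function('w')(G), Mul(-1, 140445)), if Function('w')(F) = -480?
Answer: -140925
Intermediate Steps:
Function('Y')(g, O) = Add(-5, O) (Function('Y')(g, O) = Add(O, -5) = Add(-5, O))
z = -22 (z = Mul(-1, Add(-5, 27)) = Mul(-1, 22) = -22)
G = -22
Add(Function('w')(G), Mul(-1, 140445)) = Add(-480, Mul(-1, 140445)) = Add(-480, -140445) = -140925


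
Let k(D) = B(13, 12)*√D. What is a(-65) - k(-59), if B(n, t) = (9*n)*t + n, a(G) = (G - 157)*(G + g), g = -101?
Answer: 36852 - 1417*I*√59 ≈ 36852.0 - 10884.0*I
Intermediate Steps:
a(G) = (-157 + G)*(-101 + G) (a(G) = (G - 157)*(G - 101) = (-157 + G)*(-101 + G))
B(n, t) = n + 9*n*t (B(n, t) = 9*n*t + n = n + 9*n*t)
k(D) = 1417*√D (k(D) = (13*(1 + 9*12))*√D = (13*(1 + 108))*√D = (13*109)*√D = 1417*√D)
a(-65) - k(-59) = (15857 + (-65)² - 258*(-65)) - 1417*√(-59) = (15857 + 4225 + 16770) - 1417*I*√59 = 36852 - 1417*I*√59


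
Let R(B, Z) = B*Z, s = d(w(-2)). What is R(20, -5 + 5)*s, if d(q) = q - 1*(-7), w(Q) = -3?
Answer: 0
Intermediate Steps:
d(q) = 7 + q (d(q) = q + 7 = 7 + q)
s = 4 (s = 7 - 3 = 4)
R(20, -5 + 5)*s = (20*(-5 + 5))*4 = (20*0)*4 = 0*4 = 0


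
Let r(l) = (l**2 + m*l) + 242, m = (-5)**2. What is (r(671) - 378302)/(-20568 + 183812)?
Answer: 22239/40811 ≈ 0.54493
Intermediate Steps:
m = 25
r(l) = 242 + l**2 + 25*l (r(l) = (l**2 + 25*l) + 242 = 242 + l**2 + 25*l)
(r(671) - 378302)/(-20568 + 183812) = ((242 + 671**2 + 25*671) - 378302)/(-20568 + 183812) = ((242 + 450241 + 16775) - 378302)/163244 = (467258 - 378302)*(1/163244) = 88956*(1/163244) = 22239/40811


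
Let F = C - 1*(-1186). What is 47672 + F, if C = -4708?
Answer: 44150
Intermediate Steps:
F = -3522 (F = -4708 - 1*(-1186) = -4708 + 1186 = -3522)
47672 + F = 47672 - 3522 = 44150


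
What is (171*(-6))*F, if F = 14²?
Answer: -201096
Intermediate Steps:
F = 196
(171*(-6))*F = (171*(-6))*196 = -1026*196 = -201096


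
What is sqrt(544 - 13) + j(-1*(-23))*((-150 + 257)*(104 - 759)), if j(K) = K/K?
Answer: -70085 + 3*sqrt(59) ≈ -70062.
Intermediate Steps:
j(K) = 1
sqrt(544 - 13) + j(-1*(-23))*((-150 + 257)*(104 - 759)) = sqrt(544 - 13) + 1*((-150 + 257)*(104 - 759)) = sqrt(531) + 1*(107*(-655)) = 3*sqrt(59) + 1*(-70085) = 3*sqrt(59) - 70085 = -70085 + 3*sqrt(59)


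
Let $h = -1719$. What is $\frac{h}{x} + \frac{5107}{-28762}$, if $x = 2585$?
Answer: $- \frac{62643473}{74349770} \approx -0.84255$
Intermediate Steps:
$\frac{h}{x} + \frac{5107}{-28762} = - \frac{1719}{2585} + \frac{5107}{-28762} = \left(-1719\right) \frac{1}{2585} + 5107 \left(- \frac{1}{28762}\right) = - \frac{1719}{2585} - \frac{5107}{28762} = - \frac{62643473}{74349770}$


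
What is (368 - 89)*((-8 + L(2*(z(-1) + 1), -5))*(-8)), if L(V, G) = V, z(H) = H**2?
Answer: 8928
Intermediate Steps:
(368 - 89)*((-8 + L(2*(z(-1) + 1), -5))*(-8)) = (368 - 89)*((-8 + 2*((-1)**2 + 1))*(-8)) = 279*((-8 + 2*(1 + 1))*(-8)) = 279*((-8 + 2*2)*(-8)) = 279*((-8 + 4)*(-8)) = 279*(-4*(-8)) = 279*32 = 8928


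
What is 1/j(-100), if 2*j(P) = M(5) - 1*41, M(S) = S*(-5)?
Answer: -1/33 ≈ -0.030303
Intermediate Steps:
M(S) = -5*S
j(P) = -33 (j(P) = (-5*5 - 1*41)/2 = (-25 - 41)/2 = (½)*(-66) = -33)
1/j(-100) = 1/(-33) = -1/33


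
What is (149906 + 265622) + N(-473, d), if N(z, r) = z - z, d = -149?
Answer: 415528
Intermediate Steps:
N(z, r) = 0
(149906 + 265622) + N(-473, d) = (149906 + 265622) + 0 = 415528 + 0 = 415528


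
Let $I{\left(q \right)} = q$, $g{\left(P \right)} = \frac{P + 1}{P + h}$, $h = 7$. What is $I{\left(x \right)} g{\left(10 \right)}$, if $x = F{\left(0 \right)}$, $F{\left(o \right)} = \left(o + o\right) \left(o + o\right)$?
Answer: $0$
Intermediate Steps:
$F{\left(o \right)} = 4 o^{2}$ ($F{\left(o \right)} = 2 o 2 o = 4 o^{2}$)
$x = 0$ ($x = 4 \cdot 0^{2} = 4 \cdot 0 = 0$)
$g{\left(P \right)} = \frac{1 + P}{7 + P}$ ($g{\left(P \right)} = \frac{P + 1}{P + 7} = \frac{1 + P}{7 + P}$)
$I{\left(x \right)} g{\left(10 \right)} = 0 \frac{1 + 10}{7 + 10} = 0 \cdot \frac{1}{17} \cdot 11 = 0 \cdot \frac{11}{17} = 0$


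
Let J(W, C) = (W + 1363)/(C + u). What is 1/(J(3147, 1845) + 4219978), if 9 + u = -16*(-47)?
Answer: 1294/5460653787 ≈ 2.3697e-7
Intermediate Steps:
u = 743 (u = -9 - 16*(-47) = -9 + 752 = 743)
J(W, C) = (1363 + W)/(743 + C) (J(W, C) = (W + 1363)/(C + 743) = (1363 + W)/(743 + C))
1/(J(3147, 1845) + 4219978) = 1/((1363 + 3147)/(743 + 1845) + 4219978) = 1/(4510/2588 + 4219978) = 1/((1/2588)*4510 + 4219978) = 1/(2255/1294 + 4219978) = 1/(5460653787/1294) = 1294/5460653787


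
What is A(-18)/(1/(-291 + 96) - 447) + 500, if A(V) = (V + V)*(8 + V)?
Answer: 21756400/43583 ≈ 499.19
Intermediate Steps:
A(V) = 2*V*(8 + V) (A(V) = (2*V)*(8 + V) = 2*V*(8 + V))
A(-18)/(1/(-291 + 96) - 447) + 500 = (2*(-18)*(8 - 18))/(1/(-291 + 96) - 447) + 500 = (2*(-18)*(-10))/(1/(-195) - 447) + 500 = 360/(-1/195 - 447) + 500 = 360/(-87166/195) + 500 = -195/87166*360 + 500 = -35100/43583 + 500 = 21756400/43583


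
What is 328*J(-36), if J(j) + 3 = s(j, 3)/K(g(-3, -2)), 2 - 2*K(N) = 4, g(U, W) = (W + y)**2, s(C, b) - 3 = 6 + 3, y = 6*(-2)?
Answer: -4920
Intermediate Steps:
y = -12
s(C, b) = 12 (s(C, b) = 3 + (6 + 3) = 3 + 9 = 12)
g(U, W) = (-12 + W)**2 (g(U, W) = (W - 12)**2 = (-12 + W)**2)
K(N) = -1 (K(N) = 1 - 1/2*4 = 1 - 2 = -1)
J(j) = -15 (J(j) = -3 + 12/(-1) = -3 + 12*(-1) = -3 - 12 = -15)
328*J(-36) = 328*(-15) = -4920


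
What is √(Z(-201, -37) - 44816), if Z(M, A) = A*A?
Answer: I*√43447 ≈ 208.44*I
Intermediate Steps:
Z(M, A) = A²
√(Z(-201, -37) - 44816) = √((-37)² - 44816) = √(1369 - 44816) = √(-43447) = I*√43447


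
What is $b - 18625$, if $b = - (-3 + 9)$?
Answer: $-18631$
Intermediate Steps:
$b = -6$ ($b = \left(-1\right) 6 = -6$)
$b - 18625 = -6 - 18625 = -18631$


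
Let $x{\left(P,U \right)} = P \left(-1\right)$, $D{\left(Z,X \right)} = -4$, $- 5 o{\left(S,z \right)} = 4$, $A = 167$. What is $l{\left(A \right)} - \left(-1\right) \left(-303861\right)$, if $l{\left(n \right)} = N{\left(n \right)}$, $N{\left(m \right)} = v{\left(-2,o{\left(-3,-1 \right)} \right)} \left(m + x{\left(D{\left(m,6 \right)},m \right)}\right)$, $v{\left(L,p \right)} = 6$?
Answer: $-302835$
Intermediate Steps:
$o{\left(S,z \right)} = - \frac{4}{5}$ ($o{\left(S,z \right)} = \left(- \frac{1}{5}\right) 4 = - \frac{4}{5}$)
$x{\left(P,U \right)} = - P$
$N{\left(m \right)} = 24 + 6 m$ ($N{\left(m \right)} = 6 \left(m - -4\right) = 6 \left(m + 4\right) = 6 \left(4 + m\right) = 24 + 6 m$)
$l{\left(n \right)} = 24 + 6 n$
$l{\left(A \right)} - \left(-1\right) \left(-303861\right) = \left(24 + 6 \cdot 167\right) - \left(-1\right) \left(-303861\right) = \left(24 + 1002\right) - 303861 = 1026 - 303861 = -302835$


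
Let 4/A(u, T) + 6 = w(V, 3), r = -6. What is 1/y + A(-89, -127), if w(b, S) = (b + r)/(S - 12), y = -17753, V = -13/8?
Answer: -5113235/6586363 ≈ -0.77634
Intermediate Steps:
V = -13/8 (V = -13*⅛ = -13/8 ≈ -1.6250)
w(b, S) = (-6 + b)/(-12 + S) (w(b, S) = (b - 6)/(S - 12) = (-6 + b)/(-12 + S))
A(u, T) = -288/371 (A(u, T) = 4/(-6 + (-6 - 13/8)/(-12 + 3)) = 4/(-6 - 61/8/(-9)) = 4/(-6 - ⅑*(-61/8)) = 4/(-6 + 61/72) = 4/(-371/72) = 4*(-72/371) = -288/371)
1/y + A(-89, -127) = 1/(-17753) - 288/371 = -1/17753 - 288/371 = -5113235/6586363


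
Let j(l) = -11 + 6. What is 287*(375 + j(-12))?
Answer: 106190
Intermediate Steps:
j(l) = -5
287*(375 + j(-12)) = 287*(375 - 5) = 287*370 = 106190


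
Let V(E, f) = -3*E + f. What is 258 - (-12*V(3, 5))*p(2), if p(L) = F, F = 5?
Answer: 18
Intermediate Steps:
V(E, f) = f - 3*E
p(L) = 5
258 - (-12*V(3, 5))*p(2) = 258 - (-12*(5 - 3*3))*5 = 258 - (-12*(5 - 9))*5 = 258 - (-12*(-4))*5 = 258 - 48*5 = 258 - 1*240 = 258 - 240 = 18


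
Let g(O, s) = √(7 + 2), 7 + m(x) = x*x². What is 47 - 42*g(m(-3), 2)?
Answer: -79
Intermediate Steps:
m(x) = -7 + x³ (m(x) = -7 + x*x² = -7 + x³)
g(O, s) = 3 (g(O, s) = √9 = 3)
47 - 42*g(m(-3), 2) = 47 - 42*3 = 47 - 126 = -79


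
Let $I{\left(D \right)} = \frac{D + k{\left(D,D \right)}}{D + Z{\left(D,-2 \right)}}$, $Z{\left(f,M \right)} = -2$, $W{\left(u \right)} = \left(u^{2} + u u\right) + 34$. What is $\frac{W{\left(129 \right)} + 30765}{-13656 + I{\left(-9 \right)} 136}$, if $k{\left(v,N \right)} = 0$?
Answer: $- \frac{704891}{148992} \approx -4.7311$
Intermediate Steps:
$W{\left(u \right)} = 34 + 2 u^{2}$ ($W{\left(u \right)} = \left(u^{2} + u^{2}\right) + 34 = 2 u^{2} + 34 = 34 + 2 u^{2}$)
$I{\left(D \right)} = \frac{D}{-2 + D}$ ($I{\left(D \right)} = \frac{D + 0}{D - 2} = \frac{D}{-2 + D}$)
$\frac{W{\left(129 \right)} + 30765}{-13656 + I{\left(-9 \right)} 136} = \frac{\left(34 + 2 \cdot 129^{2}\right) + 30765}{-13656 + - \frac{9}{-2 - 9} \cdot 136} = \frac{\left(34 + 2 \cdot 16641\right) + 30765}{-13656 + - \frac{9}{-11} \cdot 136} = \frac{\left(34 + 33282\right) + 30765}{-13656 + \left(-9\right) \left(- \frac{1}{11}\right) 136} = \frac{33316 + 30765}{-13656 + \frac{9}{11} \cdot 136} = \frac{64081}{-13656 + \frac{1224}{11}} = \frac{64081}{- \frac{148992}{11}} = 64081 \left(- \frac{11}{148992}\right) = - \frac{704891}{148992}$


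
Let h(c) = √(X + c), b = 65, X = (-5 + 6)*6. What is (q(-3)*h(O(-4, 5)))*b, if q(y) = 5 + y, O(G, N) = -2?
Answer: 260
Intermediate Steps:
X = 6 (X = 1*6 = 6)
h(c) = √(6 + c)
(q(-3)*h(O(-4, 5)))*b = ((5 - 3)*√(6 - 2))*65 = (2*√4)*65 = (2*2)*65 = 4*65 = 260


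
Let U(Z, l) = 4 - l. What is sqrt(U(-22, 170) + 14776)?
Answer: sqrt(14610) ≈ 120.87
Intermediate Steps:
sqrt(U(-22, 170) + 14776) = sqrt((4 - 1*170) + 14776) = sqrt((4 - 170) + 14776) = sqrt(-166 + 14776) = sqrt(14610)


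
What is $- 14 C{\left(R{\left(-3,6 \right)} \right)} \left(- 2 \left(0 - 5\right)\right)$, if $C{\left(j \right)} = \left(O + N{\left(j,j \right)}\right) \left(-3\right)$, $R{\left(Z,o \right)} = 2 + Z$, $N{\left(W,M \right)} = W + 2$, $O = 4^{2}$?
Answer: $7140$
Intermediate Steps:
$O = 16$
$N{\left(W,M \right)} = 2 + W$
$C{\left(j \right)} = -54 - 3 j$ ($C{\left(j \right)} = \left(16 + \left(2 + j\right)\right) \left(-3\right) = \left(18 + j\right) \left(-3\right) = -54 - 3 j$)
$- 14 C{\left(R{\left(-3,6 \right)} \right)} \left(- 2 \left(0 - 5\right)\right) = - 14 \left(-54 - 3 \left(2 - 3\right)\right) \left(- 2 \left(0 - 5\right)\right) = - 14 \left(-54 - -3\right) \left(\left(-2\right) \left(-5\right)\right) = - 14 \left(-54 + 3\right) 10 = \left(-14\right) \left(-51\right) 10 = 714 \cdot 10 = 7140$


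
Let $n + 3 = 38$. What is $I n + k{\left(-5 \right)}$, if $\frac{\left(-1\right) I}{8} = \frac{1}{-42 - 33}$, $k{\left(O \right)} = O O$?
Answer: $\frac{431}{15} \approx 28.733$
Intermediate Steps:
$n = 35$ ($n = -3 + 38 = 35$)
$k{\left(O \right)} = O^{2}$
$I = \frac{8}{75}$ ($I = - \frac{8}{-42 - 33} = - \frac{8}{-75} = \left(-8\right) \left(- \frac{1}{75}\right) = \frac{8}{75} \approx 0.10667$)
$I n + k{\left(-5 \right)} = \frac{8}{75} \cdot 35 + \left(-5\right)^{2} = \frac{56}{15} + 25 = \frac{431}{15}$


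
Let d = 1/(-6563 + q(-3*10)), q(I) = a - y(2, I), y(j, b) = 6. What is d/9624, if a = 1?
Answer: -1/63210432 ≈ -1.5820e-8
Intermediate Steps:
q(I) = -5 (q(I) = 1 - 1*6 = 1 - 6 = -5)
d = -1/6568 (d = 1/(-6563 - 5) = 1/(-6568) = -1/6568 ≈ -0.00015225)
d/9624 = -1/6568/9624 = -1/6568*1/9624 = -1/63210432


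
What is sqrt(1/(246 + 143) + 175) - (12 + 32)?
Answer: -44 + 6*sqrt(735599)/389 ≈ -30.771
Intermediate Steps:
sqrt(1/(246 + 143) + 175) - (12 + 32) = sqrt(1/389 + 175) - 1*44 = sqrt(1/389 + 175) - 44 = sqrt(68076/389) - 44 = 6*sqrt(735599)/389 - 44 = -44 + 6*sqrt(735599)/389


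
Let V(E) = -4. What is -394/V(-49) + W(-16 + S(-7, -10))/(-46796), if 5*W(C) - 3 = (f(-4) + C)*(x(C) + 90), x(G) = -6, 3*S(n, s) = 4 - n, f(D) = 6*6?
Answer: 23045039/233980 ≈ 98.491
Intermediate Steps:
f(D) = 36
S(n, s) = 4/3 - n/3 (S(n, s) = (4 - n)/3 = 4/3 - n/3)
W(C) = 3027/5 + 84*C/5 (W(C) = ⅗ + ((36 + C)*(-6 + 90))/5 = ⅗ + ((36 + C)*84)/5 = ⅗ + (3024 + 84*C)/5 = ⅗ + (3024/5 + 84*C/5) = 3027/5 + 84*C/5)
-394/V(-49) + W(-16 + S(-7, -10))/(-46796) = -394/(-4) + (3027/5 + 84*(-16 + (4/3 - ⅓*(-7)))/5)/(-46796) = -394*(-¼) + (3027/5 + 84*(-16 + (4/3 + 7/3))/5)*(-1/46796) = 197/2 + (3027/5 + 84*(-16 + 11/3)/5)*(-1/46796) = 197/2 + (3027/5 + (84/5)*(-37/3))*(-1/46796) = 197/2 + (3027/5 - 1036/5)*(-1/46796) = 197/2 + (1991/5)*(-1/46796) = 197/2 - 1991/233980 = 23045039/233980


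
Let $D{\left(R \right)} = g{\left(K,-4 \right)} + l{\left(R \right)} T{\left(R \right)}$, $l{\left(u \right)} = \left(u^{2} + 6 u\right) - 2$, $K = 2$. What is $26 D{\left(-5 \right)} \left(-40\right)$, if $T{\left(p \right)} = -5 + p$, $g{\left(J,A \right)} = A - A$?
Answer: $-72800$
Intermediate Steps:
$g{\left(J,A \right)} = 0$
$l{\left(u \right)} = -2 + u^{2} + 6 u$
$D{\left(R \right)} = \left(-5 + R\right) \left(-2 + R^{2} + 6 R\right)$ ($D{\left(R \right)} = 0 + \left(-2 + R^{2} + 6 R\right) \left(-5 + R\right) = 0 + \left(-5 + R\right) \left(-2 + R^{2} + 6 R\right) = \left(-5 + R\right) \left(-2 + R^{2} + 6 R\right)$)
$26 D{\left(-5 \right)} \left(-40\right) = 26 \left(-5 - 5\right) \left(-2 + \left(-5\right)^{2} + 6 \left(-5\right)\right) \left(-40\right) = 26 \left(- 10 \left(-2 + 25 - 30\right)\right) \left(-40\right) = 26 \left(\left(-10\right) \left(-7\right)\right) \left(-40\right) = 26 \cdot 70 \left(-40\right) = 1820 \left(-40\right) = -72800$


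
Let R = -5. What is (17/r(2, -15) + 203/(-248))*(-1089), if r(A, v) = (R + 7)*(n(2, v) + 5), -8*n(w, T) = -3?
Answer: -8859015/10664 ≈ -830.74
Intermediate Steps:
n(w, T) = 3/8 (n(w, T) = -⅛*(-3) = 3/8)
r(A, v) = 43/4 (r(A, v) = (-5 + 7)*(3/8 + 5) = 2*(43/8) = 43/4)
(17/r(2, -15) + 203/(-248))*(-1089) = (17/(43/4) + 203/(-248))*(-1089) = (17*(4/43) + 203*(-1/248))*(-1089) = (68/43 - 203/248)*(-1089) = (8135/10664)*(-1089) = -8859015/10664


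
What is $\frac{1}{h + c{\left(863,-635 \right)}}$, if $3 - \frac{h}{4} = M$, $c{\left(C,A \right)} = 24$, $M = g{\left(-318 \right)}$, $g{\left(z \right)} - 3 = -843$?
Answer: $\frac{1}{3396} \approx 0.00029446$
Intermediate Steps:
$g{\left(z \right)} = -840$ ($g{\left(z \right)} = 3 - 843 = -840$)
$M = -840$
$h = 3372$ ($h = 12 - -3360 = 12 + 3360 = 3372$)
$\frac{1}{h + c{\left(863,-635 \right)}} = \frac{1}{3372 + 24} = \frac{1}{3396}$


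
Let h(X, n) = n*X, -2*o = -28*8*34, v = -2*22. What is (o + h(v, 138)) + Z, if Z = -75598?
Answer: -77862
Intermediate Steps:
v = -44
o = 3808 (o = -(-28*8)*34/2 = -(-112)*34 = -½*(-7616) = 3808)
h(X, n) = X*n
(o + h(v, 138)) + Z = (3808 - 44*138) - 75598 = (3808 - 6072) - 75598 = -2264 - 75598 = -77862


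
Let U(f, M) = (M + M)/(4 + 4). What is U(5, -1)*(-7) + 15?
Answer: 67/4 ≈ 16.750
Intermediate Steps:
U(f, M) = M/4 (U(f, M) = (2*M)/8 = (2*M)*(⅛) = M/4)
U(5, -1)*(-7) + 15 = ((¼)*(-1))*(-7) + 15 = -¼*(-7) + 15 = 7/4 + 15 = 67/4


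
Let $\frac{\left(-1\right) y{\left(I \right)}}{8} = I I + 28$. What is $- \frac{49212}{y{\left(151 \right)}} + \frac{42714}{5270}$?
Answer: $\frac{1007536311}{120308830} \approx 8.3746$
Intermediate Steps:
$y{\left(I \right)} = -224 - 8 I^{2}$ ($y{\left(I \right)} = - 8 \left(I I + 28\right) = - 8 \left(I^{2} + 28\right) = - 8 \left(28 + I^{2}\right) = -224 - 8 I^{2}$)
$- \frac{49212}{y{\left(151 \right)}} + \frac{42714}{5270} = - \frac{49212}{-224 - 8 \cdot 151^{2}} + \frac{42714}{5270} = - \frac{49212}{-224 - 182408} + 42714 \cdot \frac{1}{5270} = - \frac{49212}{-224 - 182408} + \frac{21357}{2635} = - \frac{49212}{-182632} + \frac{21357}{2635} = \left(-49212\right) \left(- \frac{1}{182632}\right) + \frac{21357}{2635} = \frac{12303}{45658} + \frac{21357}{2635} = \frac{1007536311}{120308830}$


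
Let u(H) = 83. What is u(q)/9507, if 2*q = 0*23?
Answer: 83/9507 ≈ 0.0087304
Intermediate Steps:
q = 0 (q = (0*23)/2 = (1/2)*0 = 0)
u(q)/9507 = 83/9507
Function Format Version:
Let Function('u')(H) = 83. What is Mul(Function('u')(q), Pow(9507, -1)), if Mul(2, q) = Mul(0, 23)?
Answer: Rational(83, 9507) ≈ 0.0087304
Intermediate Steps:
q = 0 (q = Mul(Rational(1, 2), Mul(0, 23)) = Mul(Rational(1, 2), 0) = 0)
Mul(Function('u')(q), Pow(9507, -1)) = Mul(83, Pow(9507, -1)) = Mul(83, Rational(1, 9507)) = Rational(83, 9507)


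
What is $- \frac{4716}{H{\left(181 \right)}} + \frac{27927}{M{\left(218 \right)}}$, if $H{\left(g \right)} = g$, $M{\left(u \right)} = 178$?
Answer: $\frac{4215339}{32218} \approx 130.84$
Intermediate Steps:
$- \frac{4716}{H{\left(181 \right)}} + \frac{27927}{M{\left(218 \right)}} = - \frac{4716}{181} + \frac{27927}{178} = \frac{4215339}{32218}$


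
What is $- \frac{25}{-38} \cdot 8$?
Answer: $\frac{100}{19} \approx 5.2632$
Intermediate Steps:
$- \frac{25}{-38} \cdot 8 = \left(-25\right) \left(- \frac{1}{38}\right) 8 = \frac{25}{38} \cdot 8 = \frac{100}{19}$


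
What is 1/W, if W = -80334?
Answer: -1/80334 ≈ -1.2448e-5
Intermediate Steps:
1/W = 1/(-80334) = -1/80334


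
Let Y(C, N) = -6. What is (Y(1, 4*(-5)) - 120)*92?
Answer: -11592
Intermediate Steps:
(Y(1, 4*(-5)) - 120)*92 = (-6 - 120)*92 = -126*92 = -11592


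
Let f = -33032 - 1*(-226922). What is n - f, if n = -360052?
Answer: -553942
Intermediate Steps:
f = 193890 (f = -33032 + 226922 = 193890)
n - f = -360052 - 1*193890 = -360052 - 193890 = -553942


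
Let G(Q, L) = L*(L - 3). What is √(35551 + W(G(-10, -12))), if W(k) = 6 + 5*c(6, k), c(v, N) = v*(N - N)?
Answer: 31*√37 ≈ 188.57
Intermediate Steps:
G(Q, L) = L*(-3 + L)
c(v, N) = 0 (c(v, N) = v*0 = 0)
W(k) = 6 (W(k) = 6 + 5*0 = 6 + 0 = 6)
√(35551 + W(G(-10, -12))) = √(35551 + 6) = √35557 = 31*√37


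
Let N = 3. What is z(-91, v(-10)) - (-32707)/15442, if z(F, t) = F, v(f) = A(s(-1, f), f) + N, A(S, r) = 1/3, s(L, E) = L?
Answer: -1372515/15442 ≈ -88.882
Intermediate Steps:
A(S, r) = ⅓ (A(S, r) = 1*(⅓) = ⅓)
v(f) = 10/3 (v(f) = ⅓ + 3 = 10/3)
z(-91, v(-10)) - (-32707)/15442 = -91 - (-32707)/15442 = -91 - 1*(-32707/15442) = -91 + 32707/15442 = -1372515/15442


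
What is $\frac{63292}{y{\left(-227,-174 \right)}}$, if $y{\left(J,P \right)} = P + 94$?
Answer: $- \frac{15823}{20} \approx -791.15$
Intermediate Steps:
$y{\left(J,P \right)} = 94 + P$
$\frac{63292}{y{\left(-227,-174 \right)}} = \frac{63292}{94 - 174} = \frac{63292}{-80} = 63292 \left(- \frac{1}{80}\right) = - \frac{15823}{20}$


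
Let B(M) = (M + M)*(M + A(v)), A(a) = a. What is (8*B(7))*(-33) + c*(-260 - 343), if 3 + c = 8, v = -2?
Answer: -21495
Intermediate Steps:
B(M) = 2*M*(-2 + M) (B(M) = (M + M)*(M - 2) = (2*M)*(-2 + M) = 2*M*(-2 + M))
c = 5 (c = -3 + 8 = 5)
(8*B(7))*(-33) + c*(-260 - 343) = (8*(2*7*(-2 + 7)))*(-33) + 5*(-260 - 343) = (8*(2*7*5))*(-33) + 5*(-603) = (8*70)*(-33) - 3015 = 560*(-33) - 3015 = -18480 - 3015 = -21495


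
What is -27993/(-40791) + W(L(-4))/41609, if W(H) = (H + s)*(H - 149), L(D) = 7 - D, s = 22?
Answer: 326332841/565757573 ≈ 0.57681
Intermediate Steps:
W(H) = (-149 + H)*(22 + H) (W(H) = (H + 22)*(H - 149) = (22 + H)*(-149 + H) = (-149 + H)*(22 + H))
-27993/(-40791) + W(L(-4))/41609 = -27993/(-40791) + (-3278 + (7 - 1*(-4))² - 127*(7 - 1*(-4)))/41609 = -27993*(-1/40791) + (-3278 + (7 + 4)² - 127*(7 + 4))*(1/41609) = 9331/13597 + (-3278 + 11² - 127*11)*(1/41609) = 9331/13597 + (-3278 + 121 - 1397)*(1/41609) = 9331/13597 - 4554*1/41609 = 9331/13597 - 4554/41609 = 326332841/565757573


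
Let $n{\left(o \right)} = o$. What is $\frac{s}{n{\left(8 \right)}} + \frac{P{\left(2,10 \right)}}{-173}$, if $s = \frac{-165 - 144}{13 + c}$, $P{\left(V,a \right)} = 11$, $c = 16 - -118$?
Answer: $- \frac{22131}{67816} \approx -0.32634$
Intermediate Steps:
$c = 134$ ($c = 16 + 118 = 134$)
$s = - \frac{103}{49}$ ($s = \frac{-165 - 144}{13 + 134} = - \frac{309}{147} = \left(-309\right) \frac{1}{147} = - \frac{103}{49} \approx -2.102$)
$\frac{s}{n{\left(8 \right)}} + \frac{P{\left(2,10 \right)}}{-173} = - \frac{103}{49 \cdot 8} + \frac{11}{-173} = \left(- \frac{103}{49}\right) \frac{1}{8} + 11 \left(- \frac{1}{173}\right) = - \frac{103}{392} - \frac{11}{173} = - \frac{22131}{67816}$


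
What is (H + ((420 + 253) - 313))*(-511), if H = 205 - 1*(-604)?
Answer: -597359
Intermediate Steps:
H = 809 (H = 205 + 604 = 809)
(H + ((420 + 253) - 313))*(-511) = (809 + ((420 + 253) - 313))*(-511) = (809 + (673 - 313))*(-511) = (809 + 360)*(-511) = 1169*(-511) = -597359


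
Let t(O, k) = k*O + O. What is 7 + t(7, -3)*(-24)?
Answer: 343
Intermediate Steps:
t(O, k) = O + O*k (t(O, k) = O*k + O = O + O*k)
7 + t(7, -3)*(-24) = 7 + (7*(1 - 3))*(-24) = 7 + (7*(-2))*(-24) = 7 - 14*(-24) = 7 + 336 = 343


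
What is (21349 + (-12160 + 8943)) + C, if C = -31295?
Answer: -13163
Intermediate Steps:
(21349 + (-12160 + 8943)) + C = (21349 + (-12160 + 8943)) - 31295 = (21349 - 3217) - 31295 = 18132 - 31295 = -13163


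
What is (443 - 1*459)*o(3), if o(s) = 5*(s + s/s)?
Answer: -320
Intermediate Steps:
o(s) = 5 + 5*s (o(s) = 5*(s + 1) = 5*(1 + s) = 5 + 5*s)
(443 - 1*459)*o(3) = (443 - 1*459)*(5 + 5*3) = (443 - 459)*(5 + 15) = -16*20 = -320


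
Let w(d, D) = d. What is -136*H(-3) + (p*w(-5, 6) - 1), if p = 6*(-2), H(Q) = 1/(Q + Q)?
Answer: 245/3 ≈ 81.667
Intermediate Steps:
H(Q) = 1/(2*Q)
p = -12
-136*H(-3) + (p*w(-5, 6) - 1) = -68/(-3) + (-12*(-5) - 1) = -68*(-1)/3 + (60 - 1) = -136*(-1/6) + 59 = 68/3 + 59 = 245/3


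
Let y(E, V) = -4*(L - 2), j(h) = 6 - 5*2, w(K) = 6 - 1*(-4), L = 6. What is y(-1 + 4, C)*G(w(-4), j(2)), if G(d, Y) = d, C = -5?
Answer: -160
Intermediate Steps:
w(K) = 10 (w(K) = 6 + 4 = 10)
j(h) = -4 (j(h) = 6 - 10 = -4)
y(E, V) = -16 (y(E, V) = -4*(6 - 2) = -4*4 = -16)
y(-1 + 4, C)*G(w(-4), j(2)) = -16*10 = -160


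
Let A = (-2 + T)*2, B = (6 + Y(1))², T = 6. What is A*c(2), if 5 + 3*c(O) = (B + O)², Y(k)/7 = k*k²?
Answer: 233888/3 ≈ 77963.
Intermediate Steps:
Y(k) = 7*k³ (Y(k) = 7*(k*k²) = 7*k³)
B = 169 (B = (6 + 7*1³)² = (6 + 7*1)² = (6 + 7)² = 13² = 169)
c(O) = -5/3 + (169 + O)²/3
A = 8 (A = (-2 + 6)*2 = 4*2 = 8)
A*c(2) = 8*(-5/3 + (169 + 2)²/3) = 8*(-5/3 + (⅓)*171²) = 8*(-5/3 + (⅓)*29241) = 8*(-5/3 + 9747) = 8*(29236/3) = 233888/3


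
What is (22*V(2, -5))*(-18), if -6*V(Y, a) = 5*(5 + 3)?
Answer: 2640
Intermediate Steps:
V(Y, a) = -20/3 (V(Y, a) = -5*(5 + 3)/6 = -5*8/6 = -⅙*40 = -20/3)
(22*V(2, -5))*(-18) = (22*(-20/3))*(-18) = -440/3*(-18) = 2640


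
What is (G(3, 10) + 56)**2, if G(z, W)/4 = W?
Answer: 9216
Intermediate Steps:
G(z, W) = 4*W
(G(3, 10) + 56)**2 = (4*10 + 56)**2 = (40 + 56)**2 = 96**2 = 9216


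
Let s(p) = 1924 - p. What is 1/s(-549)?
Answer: 1/2473 ≈ 0.00040437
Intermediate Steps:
1/s(-549) = 1/(1924 - 1*(-549)) = 1/(1924 + 549) = 1/2473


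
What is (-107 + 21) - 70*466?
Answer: -32706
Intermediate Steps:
(-107 + 21) - 70*466 = -86 - 32620 = -32706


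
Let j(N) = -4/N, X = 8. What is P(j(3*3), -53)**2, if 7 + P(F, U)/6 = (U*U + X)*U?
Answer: 802543639104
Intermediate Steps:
P(F, U) = -42 + 6*U*(8 + U**2) (P(F, U) = -42 + 6*((U*U + 8)*U) = -42 + 6*((U**2 + 8)*U) = -42 + 6*((8 + U**2)*U) = -42 + 6*(U*(8 + U**2)) = -42 + 6*U*(8 + U**2))
P(j(3*3), -53)**2 = (-42 + 6*(-53)**3 + 48*(-53))**2 = (-42 + 6*(-148877) - 2544)**2 = (-42 - 893262 - 2544)**2 = (-895848)**2 = 802543639104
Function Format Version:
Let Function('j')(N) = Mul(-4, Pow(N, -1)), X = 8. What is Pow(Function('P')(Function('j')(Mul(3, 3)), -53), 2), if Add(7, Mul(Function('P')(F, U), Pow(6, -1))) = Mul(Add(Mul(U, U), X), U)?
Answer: 802543639104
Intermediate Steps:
Function('P')(F, U) = Add(-42, Mul(6, U, Add(8, Pow(U, 2)))) (Function('P')(F, U) = Add(-42, Mul(6, Mul(Add(Mul(U, U), 8), U))) = Add(-42, Mul(6, Mul(Add(Pow(U, 2), 8), U))) = Add(-42, Mul(6, Mul(Add(8, Pow(U, 2)), U))) = Add(-42, Mul(6, Mul(U, Add(8, Pow(U, 2))))) = Add(-42, Mul(6, U, Add(8, Pow(U, 2)))))
Pow(Function('P')(Function('j')(Mul(3, 3)), -53), 2) = Pow(Add(-42, Mul(6, Pow(-53, 3)), Mul(48, -53)), 2) = Pow(Add(-42, Mul(6, -148877), -2544), 2) = Pow(Add(-42, -893262, -2544), 2) = Pow(-895848, 2) = 802543639104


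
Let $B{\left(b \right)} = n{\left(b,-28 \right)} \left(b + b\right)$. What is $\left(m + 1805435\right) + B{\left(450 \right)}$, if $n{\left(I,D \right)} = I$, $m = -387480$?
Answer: $1822955$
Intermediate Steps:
$B{\left(b \right)} = 2 b^{2}$ ($B{\left(b \right)} = b \left(b + b\right) = b 2 b = 2 b^{2}$)
$\left(m + 1805435\right) + B{\left(450 \right)} = \left(-387480 + 1805435\right) + 2 \cdot 450^{2} = 1417955 + 2 \cdot 202500 = 1417955 + 405000 = 1822955$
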